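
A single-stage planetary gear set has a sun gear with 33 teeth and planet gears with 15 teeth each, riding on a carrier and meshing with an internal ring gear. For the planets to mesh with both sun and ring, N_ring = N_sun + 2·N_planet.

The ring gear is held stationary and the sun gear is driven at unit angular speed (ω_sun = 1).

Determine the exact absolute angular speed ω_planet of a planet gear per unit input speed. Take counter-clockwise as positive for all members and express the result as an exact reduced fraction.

N_ring = 33 + 2·15 = 63
33(ω_s−ω_c) = −63(ω_r−ω_c),  ω_r=0, ω_s=1
33(1−ω_c) = −63(0−ω_c)  ⇒  96ω_c = 33  ⇒  ω_c = 11/32
sun–planet: 33·(1−11/32) = −15·(ω_p−ω_c)  ⇒  ω_p−ω_c = −(33/15)·(21/32) = -231/160
ω_p = 11/32 − 231/160 = -11/10

-11/10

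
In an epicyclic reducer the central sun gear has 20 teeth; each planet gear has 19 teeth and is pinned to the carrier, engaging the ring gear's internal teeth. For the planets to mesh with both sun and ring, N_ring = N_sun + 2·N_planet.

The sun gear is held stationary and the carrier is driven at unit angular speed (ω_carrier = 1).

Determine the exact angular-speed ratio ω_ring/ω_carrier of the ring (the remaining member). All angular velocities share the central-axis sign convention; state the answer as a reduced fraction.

39/29

N_ring = 20 + 2·19 = 58
20(ω_s−ω_c) = −58(ω_r−ω_c),  ω_s=0, ω_c=1
ω_r = 1 − (20/58)(0−1) = 39/29
ω_r/ω_c = 39/29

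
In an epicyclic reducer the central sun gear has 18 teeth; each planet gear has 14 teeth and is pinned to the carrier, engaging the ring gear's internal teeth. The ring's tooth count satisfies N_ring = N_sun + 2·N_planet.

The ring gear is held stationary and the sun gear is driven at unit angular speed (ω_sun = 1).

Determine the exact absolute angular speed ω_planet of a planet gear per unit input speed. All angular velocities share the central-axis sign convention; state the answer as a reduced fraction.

N_ring = 18 + 2·14 = 46
18(ω_s−ω_c) = −46(ω_r−ω_c),  ω_r=0, ω_s=1
18(1−ω_c) = −46(0−ω_c)  ⇒  64ω_c = 18  ⇒  ω_c = 9/32
sun–planet: 18·(1−9/32) = −14·(ω_p−ω_c)  ⇒  ω_p−ω_c = −(18/14)·(23/32) = -207/224
ω_p = 9/32 − 207/224 = -9/14

-9/14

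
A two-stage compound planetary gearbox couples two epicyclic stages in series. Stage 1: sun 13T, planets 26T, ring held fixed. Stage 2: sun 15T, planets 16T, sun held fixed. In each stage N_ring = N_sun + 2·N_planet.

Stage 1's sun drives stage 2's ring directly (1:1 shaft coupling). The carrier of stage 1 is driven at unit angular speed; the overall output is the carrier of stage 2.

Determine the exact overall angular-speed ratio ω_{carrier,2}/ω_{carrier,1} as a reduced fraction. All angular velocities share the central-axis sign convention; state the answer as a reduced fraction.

141/31

Stage 1: N_ring = 13 + 2·26 = 65
Stage 1: 13(ω_s−ω_c) = −65(ω_r−ω_c),  ω_r=0, ω_c=1
Stage 1: ω_s = 1 − (65/13)(0−1) = 6
  ⇒ ω_s¹/ω_c¹ = 6
Stage 2: N_ring = 15 + 2·16 = 47
Stage 2: 15(ω_s−ω_c) = −47(ω_r−ω_c),  ω_s=0, ω_r=1
Stage 2: 15(0−ω_c) = −47(1−ω_c)  ⇒  62ω_c = 47  ⇒  ω_c = 47/62
  ⇒ ω_c²/ω_r² = 47/62
Coupling ω_r² = ω_s¹ ⇒ overall = 6 × 47/62 = 141/31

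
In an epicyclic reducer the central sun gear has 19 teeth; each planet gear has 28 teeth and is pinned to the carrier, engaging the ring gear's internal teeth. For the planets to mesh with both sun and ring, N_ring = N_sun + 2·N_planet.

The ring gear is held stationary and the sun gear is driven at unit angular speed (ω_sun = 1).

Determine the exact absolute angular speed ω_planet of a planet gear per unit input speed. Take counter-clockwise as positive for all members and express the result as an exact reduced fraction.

N_ring = 19 + 2·28 = 75
19(ω_s−ω_c) = −75(ω_r−ω_c),  ω_r=0, ω_s=1
19(1−ω_c) = −75(0−ω_c)  ⇒  94ω_c = 19  ⇒  ω_c = 19/94
sun–planet: 19·(1−19/94) = −28·(ω_p−ω_c)  ⇒  ω_p−ω_c = −(19/28)·(75/94) = -1425/2632
ω_p = 19/94 − 1425/2632 = -19/56

-19/56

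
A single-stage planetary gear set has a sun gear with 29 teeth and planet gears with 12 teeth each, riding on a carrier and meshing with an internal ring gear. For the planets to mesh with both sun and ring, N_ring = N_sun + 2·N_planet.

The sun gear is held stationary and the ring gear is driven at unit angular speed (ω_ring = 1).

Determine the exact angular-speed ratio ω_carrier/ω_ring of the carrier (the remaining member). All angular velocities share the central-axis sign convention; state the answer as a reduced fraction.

53/82

N_ring = 29 + 2·12 = 53
29(ω_s−ω_c) = −53(ω_r−ω_c),  ω_s=0, ω_r=1
29(0−ω_c) = −53(1−ω_c)  ⇒  82ω_c = 53  ⇒  ω_c = 53/82
ω_c/ω_r = 53/82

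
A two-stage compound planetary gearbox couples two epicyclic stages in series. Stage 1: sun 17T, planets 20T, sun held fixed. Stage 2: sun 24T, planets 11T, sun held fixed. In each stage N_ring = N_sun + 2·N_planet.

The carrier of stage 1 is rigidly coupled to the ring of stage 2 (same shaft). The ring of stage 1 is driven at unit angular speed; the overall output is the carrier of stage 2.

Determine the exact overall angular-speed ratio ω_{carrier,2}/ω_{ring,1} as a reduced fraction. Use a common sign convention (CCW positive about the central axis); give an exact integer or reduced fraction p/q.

1311/2590

Stage 1: N_ring = 17 + 2·20 = 57
Stage 1: 17(ω_s−ω_c) = −57(ω_r−ω_c),  ω_s=0, ω_r=1
Stage 1: 17(0−ω_c) = −57(1−ω_c)  ⇒  74ω_c = 57  ⇒  ω_c = 57/74
  ⇒ ω_c¹/ω_r¹ = 57/74
Stage 2: N_ring = 24 + 2·11 = 46
Stage 2: 24(ω_s−ω_c) = −46(ω_r−ω_c),  ω_s=0, ω_r=1
Stage 2: 24(0−ω_c) = −46(1−ω_c)  ⇒  70ω_c = 46  ⇒  ω_c = 23/35
  ⇒ ω_c²/ω_r² = 23/35
Coupling ω_r² = ω_c¹ ⇒ overall = 57/74 × 23/35 = 1311/2590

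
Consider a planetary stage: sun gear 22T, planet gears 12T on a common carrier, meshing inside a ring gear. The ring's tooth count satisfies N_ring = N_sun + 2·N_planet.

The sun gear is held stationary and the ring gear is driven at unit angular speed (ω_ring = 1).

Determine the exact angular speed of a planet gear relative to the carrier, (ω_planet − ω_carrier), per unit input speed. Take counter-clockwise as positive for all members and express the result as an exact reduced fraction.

253/204

N_ring = 22 + 2·12 = 46
22(ω_s−ω_c) = −46(ω_r−ω_c),  ω_s=0, ω_r=1
22(0−ω_c) = −46(1−ω_c)  ⇒  68ω_c = 46  ⇒  ω_c = 23/34
sun–planet: 22·(0−23/34) = −12·(ω_p−ω_c)  ⇒  ω_p−ω_c = −(22/12)·(-23/34) = 253/204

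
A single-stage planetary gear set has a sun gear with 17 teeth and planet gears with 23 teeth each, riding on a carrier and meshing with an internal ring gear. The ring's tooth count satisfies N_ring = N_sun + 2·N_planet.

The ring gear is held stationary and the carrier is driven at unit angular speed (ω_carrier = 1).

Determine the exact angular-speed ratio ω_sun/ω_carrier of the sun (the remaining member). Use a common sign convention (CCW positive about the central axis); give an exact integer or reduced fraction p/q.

N_ring = 17 + 2·23 = 63
17(ω_s−ω_c) = −63(ω_r−ω_c),  ω_r=0, ω_c=1
ω_s = 1 − (63/17)(0−1) = 80/17
ω_s/ω_c = 80/17

80/17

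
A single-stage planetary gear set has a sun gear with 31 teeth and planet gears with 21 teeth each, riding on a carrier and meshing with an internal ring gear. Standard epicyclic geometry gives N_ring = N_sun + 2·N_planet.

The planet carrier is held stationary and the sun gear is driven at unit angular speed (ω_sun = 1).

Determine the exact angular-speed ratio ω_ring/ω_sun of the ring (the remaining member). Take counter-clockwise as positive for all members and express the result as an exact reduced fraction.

N_ring = 31 + 2·21 = 73
31(ω_s−ω_c) = −73(ω_r−ω_c),  ω_c=0, ω_s=1
ω_r = 0 − (31/73)(1−0) = -31/73
ω_r/ω_s = -31/73

-31/73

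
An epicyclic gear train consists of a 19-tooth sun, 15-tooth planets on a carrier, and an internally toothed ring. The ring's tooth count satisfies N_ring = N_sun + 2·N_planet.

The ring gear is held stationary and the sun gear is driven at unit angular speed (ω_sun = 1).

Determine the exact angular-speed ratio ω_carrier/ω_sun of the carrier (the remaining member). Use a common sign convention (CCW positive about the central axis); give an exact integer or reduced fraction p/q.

N_ring = 19 + 2·15 = 49
19(ω_s−ω_c) = −49(ω_r−ω_c),  ω_r=0, ω_s=1
19(1−ω_c) = −49(0−ω_c)  ⇒  68ω_c = 19  ⇒  ω_c = 19/68
ω_c/ω_s = 19/68

19/68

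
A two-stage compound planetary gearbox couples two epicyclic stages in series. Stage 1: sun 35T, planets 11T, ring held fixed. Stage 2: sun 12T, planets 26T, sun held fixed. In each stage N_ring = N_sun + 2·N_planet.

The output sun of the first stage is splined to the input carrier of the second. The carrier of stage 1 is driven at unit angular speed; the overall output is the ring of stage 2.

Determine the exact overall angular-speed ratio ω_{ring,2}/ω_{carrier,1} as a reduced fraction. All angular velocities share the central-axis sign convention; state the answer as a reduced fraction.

Stage 1: N_ring = 35 + 2·11 = 57
Stage 1: 35(ω_s−ω_c) = −57(ω_r−ω_c),  ω_r=0, ω_c=1
Stage 1: ω_s = 1 − (57/35)(0−1) = 92/35
  ⇒ ω_s¹/ω_c¹ = 92/35
Stage 2: N_ring = 12 + 2·26 = 64
Stage 2: 12(ω_s−ω_c) = −64(ω_r−ω_c),  ω_s=0, ω_c=1
Stage 2: ω_r = 1 − (12/64)(0−1) = 19/16
  ⇒ ω_r²/ω_c² = 19/16
Coupling ω_c² = ω_s¹ ⇒ overall = 92/35 × 19/16 = 437/140

437/140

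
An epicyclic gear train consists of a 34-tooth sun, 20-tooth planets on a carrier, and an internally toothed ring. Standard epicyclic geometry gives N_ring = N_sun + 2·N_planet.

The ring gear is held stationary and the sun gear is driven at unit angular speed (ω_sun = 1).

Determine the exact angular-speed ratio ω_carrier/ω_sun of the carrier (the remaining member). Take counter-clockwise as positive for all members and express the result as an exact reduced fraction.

N_ring = 34 + 2·20 = 74
34(ω_s−ω_c) = −74(ω_r−ω_c),  ω_r=0, ω_s=1
34(1−ω_c) = −74(0−ω_c)  ⇒  108ω_c = 34  ⇒  ω_c = 17/54
ω_c/ω_s = 17/54

17/54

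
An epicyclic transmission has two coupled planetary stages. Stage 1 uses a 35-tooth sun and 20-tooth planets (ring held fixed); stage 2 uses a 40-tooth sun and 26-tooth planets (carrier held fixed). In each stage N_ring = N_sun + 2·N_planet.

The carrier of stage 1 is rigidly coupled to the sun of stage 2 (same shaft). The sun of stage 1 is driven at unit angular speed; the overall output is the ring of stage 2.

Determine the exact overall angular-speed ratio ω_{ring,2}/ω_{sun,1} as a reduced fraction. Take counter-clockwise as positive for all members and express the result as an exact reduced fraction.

Stage 1: N_ring = 35 + 2·20 = 75
Stage 1: 35(ω_s−ω_c) = −75(ω_r−ω_c),  ω_r=0, ω_s=1
Stage 1: 35(1−ω_c) = −75(0−ω_c)  ⇒  110ω_c = 35  ⇒  ω_c = 7/22
  ⇒ ω_c¹/ω_s¹ = 7/22
Stage 2: N_ring = 40 + 2·26 = 92
Stage 2: 40(ω_s−ω_c) = −92(ω_r−ω_c),  ω_c=0, ω_s=1
Stage 2: ω_r = 0 − (40/92)(1−0) = -10/23
  ⇒ ω_r²/ω_s² = -10/23
Coupling ω_s² = ω_c¹ ⇒ overall = 7/22 × -10/23 = -35/253

-35/253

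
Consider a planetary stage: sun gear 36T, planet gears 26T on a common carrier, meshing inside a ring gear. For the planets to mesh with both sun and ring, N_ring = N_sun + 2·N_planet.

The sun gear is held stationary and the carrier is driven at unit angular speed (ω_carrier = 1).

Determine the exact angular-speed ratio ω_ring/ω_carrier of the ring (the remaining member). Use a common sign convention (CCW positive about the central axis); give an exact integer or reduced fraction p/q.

N_ring = 36 + 2·26 = 88
36(ω_s−ω_c) = −88(ω_r−ω_c),  ω_s=0, ω_c=1
ω_r = 1 − (36/88)(0−1) = 31/22
ω_r/ω_c = 31/22

31/22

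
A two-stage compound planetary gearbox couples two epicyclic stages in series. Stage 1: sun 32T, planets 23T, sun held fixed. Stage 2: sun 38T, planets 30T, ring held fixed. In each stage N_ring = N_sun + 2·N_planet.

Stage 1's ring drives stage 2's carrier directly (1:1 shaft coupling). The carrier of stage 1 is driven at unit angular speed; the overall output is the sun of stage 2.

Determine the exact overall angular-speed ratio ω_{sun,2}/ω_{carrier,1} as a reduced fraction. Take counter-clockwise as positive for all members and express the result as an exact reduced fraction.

3740/741

Stage 1: N_ring = 32 + 2·23 = 78
Stage 1: 32(ω_s−ω_c) = −78(ω_r−ω_c),  ω_s=0, ω_c=1
Stage 1: ω_r = 1 − (32/78)(0−1) = 55/39
  ⇒ ω_r¹/ω_c¹ = 55/39
Stage 2: N_ring = 38 + 2·30 = 98
Stage 2: 38(ω_s−ω_c) = −98(ω_r−ω_c),  ω_r=0, ω_c=1
Stage 2: ω_s = 1 − (98/38)(0−1) = 68/19
  ⇒ ω_s²/ω_c² = 68/19
Coupling ω_c² = ω_r¹ ⇒ overall = 55/39 × 68/19 = 3740/741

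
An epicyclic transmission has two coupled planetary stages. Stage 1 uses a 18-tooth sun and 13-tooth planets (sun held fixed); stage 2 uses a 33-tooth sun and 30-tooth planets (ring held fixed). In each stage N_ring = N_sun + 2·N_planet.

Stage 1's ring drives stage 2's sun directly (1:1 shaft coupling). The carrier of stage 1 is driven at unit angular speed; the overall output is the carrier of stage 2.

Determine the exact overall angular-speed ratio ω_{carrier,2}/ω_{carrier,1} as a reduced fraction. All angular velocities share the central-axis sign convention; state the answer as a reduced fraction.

31/84

Stage 1: N_ring = 18 + 2·13 = 44
Stage 1: 18(ω_s−ω_c) = −44(ω_r−ω_c),  ω_s=0, ω_c=1
Stage 1: ω_r = 1 − (18/44)(0−1) = 31/22
  ⇒ ω_r¹/ω_c¹ = 31/22
Stage 2: N_ring = 33 + 2·30 = 93
Stage 2: 33(ω_s−ω_c) = −93(ω_r−ω_c),  ω_r=0, ω_s=1
Stage 2: 33(1−ω_c) = −93(0−ω_c)  ⇒  126ω_c = 33  ⇒  ω_c = 11/42
  ⇒ ω_c²/ω_s² = 11/42
Coupling ω_s² = ω_r¹ ⇒ overall = 31/22 × 11/42 = 31/84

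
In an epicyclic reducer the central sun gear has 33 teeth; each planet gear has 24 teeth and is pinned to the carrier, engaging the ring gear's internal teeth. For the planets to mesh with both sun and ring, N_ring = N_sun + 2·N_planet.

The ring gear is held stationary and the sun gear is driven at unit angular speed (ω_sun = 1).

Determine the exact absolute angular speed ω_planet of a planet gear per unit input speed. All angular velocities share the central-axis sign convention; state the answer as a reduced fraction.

-11/16

N_ring = 33 + 2·24 = 81
33(ω_s−ω_c) = −81(ω_r−ω_c),  ω_r=0, ω_s=1
33(1−ω_c) = −81(0−ω_c)  ⇒  114ω_c = 33  ⇒  ω_c = 11/38
sun–planet: 33·(1−11/38) = −24·(ω_p−ω_c)  ⇒  ω_p−ω_c = −(33/24)·(27/38) = -297/304
ω_p = 11/38 − 297/304 = -11/16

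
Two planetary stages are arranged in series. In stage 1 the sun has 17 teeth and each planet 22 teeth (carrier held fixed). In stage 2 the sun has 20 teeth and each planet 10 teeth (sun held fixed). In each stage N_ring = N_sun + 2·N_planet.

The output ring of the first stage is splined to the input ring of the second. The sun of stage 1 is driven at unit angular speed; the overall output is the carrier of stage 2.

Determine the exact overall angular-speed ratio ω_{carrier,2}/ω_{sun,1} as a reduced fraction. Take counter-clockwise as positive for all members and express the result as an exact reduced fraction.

Stage 1: N_ring = 17 + 2·22 = 61
Stage 1: 17(ω_s−ω_c) = −61(ω_r−ω_c),  ω_c=0, ω_s=1
Stage 1: ω_r = 0 − (17/61)(1−0) = -17/61
  ⇒ ω_r¹/ω_s¹ = -17/61
Stage 2: N_ring = 20 + 2·10 = 40
Stage 2: 20(ω_s−ω_c) = −40(ω_r−ω_c),  ω_s=0, ω_r=1
Stage 2: 20(0−ω_c) = −40(1−ω_c)  ⇒  60ω_c = 40  ⇒  ω_c = 2/3
  ⇒ ω_c²/ω_r² = 2/3
Coupling ω_r² = ω_r¹ ⇒ overall = -17/61 × 2/3 = -34/183

-34/183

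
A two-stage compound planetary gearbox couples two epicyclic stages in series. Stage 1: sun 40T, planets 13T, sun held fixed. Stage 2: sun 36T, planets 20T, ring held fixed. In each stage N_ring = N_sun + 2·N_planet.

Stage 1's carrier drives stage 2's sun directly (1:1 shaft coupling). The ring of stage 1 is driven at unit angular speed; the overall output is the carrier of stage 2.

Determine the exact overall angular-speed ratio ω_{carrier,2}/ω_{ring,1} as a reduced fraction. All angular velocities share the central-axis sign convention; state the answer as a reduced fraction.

Stage 1: N_ring = 40 + 2·13 = 66
Stage 1: 40(ω_s−ω_c) = −66(ω_r−ω_c),  ω_s=0, ω_r=1
Stage 1: 40(0−ω_c) = −66(1−ω_c)  ⇒  106ω_c = 66  ⇒  ω_c = 33/53
  ⇒ ω_c¹/ω_r¹ = 33/53
Stage 2: N_ring = 36 + 2·20 = 76
Stage 2: 36(ω_s−ω_c) = −76(ω_r−ω_c),  ω_r=0, ω_s=1
Stage 2: 36(1−ω_c) = −76(0−ω_c)  ⇒  112ω_c = 36  ⇒  ω_c = 9/28
  ⇒ ω_c²/ω_s² = 9/28
Coupling ω_s² = ω_c¹ ⇒ overall = 33/53 × 9/28 = 297/1484

297/1484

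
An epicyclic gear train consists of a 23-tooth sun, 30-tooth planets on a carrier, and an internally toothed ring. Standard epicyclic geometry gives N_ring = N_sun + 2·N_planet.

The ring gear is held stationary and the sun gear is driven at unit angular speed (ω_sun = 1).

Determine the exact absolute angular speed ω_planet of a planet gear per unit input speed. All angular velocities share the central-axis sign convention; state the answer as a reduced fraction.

-23/60

N_ring = 23 + 2·30 = 83
23(ω_s−ω_c) = −83(ω_r−ω_c),  ω_r=0, ω_s=1
23(1−ω_c) = −83(0−ω_c)  ⇒  106ω_c = 23  ⇒  ω_c = 23/106
sun–planet: 23·(1−23/106) = −30·(ω_p−ω_c)  ⇒  ω_p−ω_c = −(23/30)·(83/106) = -1909/3180
ω_p = 23/106 − 1909/3180 = -23/60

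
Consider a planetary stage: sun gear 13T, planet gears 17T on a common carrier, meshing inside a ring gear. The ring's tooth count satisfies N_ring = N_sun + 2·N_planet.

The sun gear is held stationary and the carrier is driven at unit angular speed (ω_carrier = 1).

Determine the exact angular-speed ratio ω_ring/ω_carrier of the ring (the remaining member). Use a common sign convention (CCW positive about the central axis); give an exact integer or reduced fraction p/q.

60/47

N_ring = 13 + 2·17 = 47
13(ω_s−ω_c) = −47(ω_r−ω_c),  ω_s=0, ω_c=1
ω_r = 1 − (13/47)(0−1) = 60/47
ω_r/ω_c = 60/47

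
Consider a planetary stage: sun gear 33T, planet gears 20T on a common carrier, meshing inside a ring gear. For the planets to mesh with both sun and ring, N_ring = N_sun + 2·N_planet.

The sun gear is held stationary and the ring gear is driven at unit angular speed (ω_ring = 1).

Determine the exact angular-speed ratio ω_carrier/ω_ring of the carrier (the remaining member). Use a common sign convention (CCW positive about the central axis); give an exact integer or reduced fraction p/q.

N_ring = 33 + 2·20 = 73
33(ω_s−ω_c) = −73(ω_r−ω_c),  ω_s=0, ω_r=1
33(0−ω_c) = −73(1−ω_c)  ⇒  106ω_c = 73  ⇒  ω_c = 73/106
ω_c/ω_r = 73/106

73/106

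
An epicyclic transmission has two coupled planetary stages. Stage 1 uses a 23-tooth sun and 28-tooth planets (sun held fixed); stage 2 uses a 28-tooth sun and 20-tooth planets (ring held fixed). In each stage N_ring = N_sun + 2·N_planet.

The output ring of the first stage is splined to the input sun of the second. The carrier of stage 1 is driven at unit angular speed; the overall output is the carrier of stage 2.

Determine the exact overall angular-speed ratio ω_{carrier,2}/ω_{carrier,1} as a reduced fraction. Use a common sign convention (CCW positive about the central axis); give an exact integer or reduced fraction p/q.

119/316

Stage 1: N_ring = 23 + 2·28 = 79
Stage 1: 23(ω_s−ω_c) = −79(ω_r−ω_c),  ω_s=0, ω_c=1
Stage 1: ω_r = 1 − (23/79)(0−1) = 102/79
  ⇒ ω_r¹/ω_c¹ = 102/79
Stage 2: N_ring = 28 + 2·20 = 68
Stage 2: 28(ω_s−ω_c) = −68(ω_r−ω_c),  ω_r=0, ω_s=1
Stage 2: 28(1−ω_c) = −68(0−ω_c)  ⇒  96ω_c = 28  ⇒  ω_c = 7/24
  ⇒ ω_c²/ω_s² = 7/24
Coupling ω_s² = ω_r¹ ⇒ overall = 102/79 × 7/24 = 119/316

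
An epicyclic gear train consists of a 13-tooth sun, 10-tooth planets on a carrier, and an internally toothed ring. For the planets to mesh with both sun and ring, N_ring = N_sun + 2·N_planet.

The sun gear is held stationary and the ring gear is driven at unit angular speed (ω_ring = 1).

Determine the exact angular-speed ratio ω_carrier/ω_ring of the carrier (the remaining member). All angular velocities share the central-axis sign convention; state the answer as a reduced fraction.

33/46

N_ring = 13 + 2·10 = 33
13(ω_s−ω_c) = −33(ω_r−ω_c),  ω_s=0, ω_r=1
13(0−ω_c) = −33(1−ω_c)  ⇒  46ω_c = 33  ⇒  ω_c = 33/46
ω_c/ω_r = 33/46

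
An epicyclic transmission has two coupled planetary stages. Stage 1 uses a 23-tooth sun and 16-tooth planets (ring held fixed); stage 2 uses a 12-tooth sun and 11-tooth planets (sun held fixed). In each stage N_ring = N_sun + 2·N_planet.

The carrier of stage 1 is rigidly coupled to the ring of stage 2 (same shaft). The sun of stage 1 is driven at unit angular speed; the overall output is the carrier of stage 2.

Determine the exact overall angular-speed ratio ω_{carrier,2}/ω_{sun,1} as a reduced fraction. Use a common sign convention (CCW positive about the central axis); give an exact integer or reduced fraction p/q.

Stage 1: N_ring = 23 + 2·16 = 55
Stage 1: 23(ω_s−ω_c) = −55(ω_r−ω_c),  ω_r=0, ω_s=1
Stage 1: 23(1−ω_c) = −55(0−ω_c)  ⇒  78ω_c = 23  ⇒  ω_c = 23/78
  ⇒ ω_c¹/ω_s¹ = 23/78
Stage 2: N_ring = 12 + 2·11 = 34
Stage 2: 12(ω_s−ω_c) = −34(ω_r−ω_c),  ω_s=0, ω_r=1
Stage 2: 12(0−ω_c) = −34(1−ω_c)  ⇒  46ω_c = 34  ⇒  ω_c = 17/23
  ⇒ ω_c²/ω_r² = 17/23
Coupling ω_r² = ω_c¹ ⇒ overall = 23/78 × 17/23 = 17/78

17/78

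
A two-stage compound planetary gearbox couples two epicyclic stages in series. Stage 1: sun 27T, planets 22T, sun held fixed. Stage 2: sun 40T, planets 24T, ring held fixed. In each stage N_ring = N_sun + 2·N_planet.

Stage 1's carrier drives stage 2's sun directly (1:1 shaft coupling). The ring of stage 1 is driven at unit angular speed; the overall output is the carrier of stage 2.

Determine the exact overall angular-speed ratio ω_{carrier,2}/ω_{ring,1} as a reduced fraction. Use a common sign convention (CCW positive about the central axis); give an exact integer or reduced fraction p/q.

355/1568

Stage 1: N_ring = 27 + 2·22 = 71
Stage 1: 27(ω_s−ω_c) = −71(ω_r−ω_c),  ω_s=0, ω_r=1
Stage 1: 27(0−ω_c) = −71(1−ω_c)  ⇒  98ω_c = 71  ⇒  ω_c = 71/98
  ⇒ ω_c¹/ω_r¹ = 71/98
Stage 2: N_ring = 40 + 2·24 = 88
Stage 2: 40(ω_s−ω_c) = −88(ω_r−ω_c),  ω_r=0, ω_s=1
Stage 2: 40(1−ω_c) = −88(0−ω_c)  ⇒  128ω_c = 40  ⇒  ω_c = 5/16
  ⇒ ω_c²/ω_s² = 5/16
Coupling ω_s² = ω_c¹ ⇒ overall = 71/98 × 5/16 = 355/1568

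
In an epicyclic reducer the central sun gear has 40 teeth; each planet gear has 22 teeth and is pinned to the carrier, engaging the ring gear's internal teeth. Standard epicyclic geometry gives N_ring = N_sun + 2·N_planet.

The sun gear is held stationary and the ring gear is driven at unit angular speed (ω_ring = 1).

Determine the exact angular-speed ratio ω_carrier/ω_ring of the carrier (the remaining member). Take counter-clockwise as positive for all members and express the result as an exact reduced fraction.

N_ring = 40 + 2·22 = 84
40(ω_s−ω_c) = −84(ω_r−ω_c),  ω_s=0, ω_r=1
40(0−ω_c) = −84(1−ω_c)  ⇒  124ω_c = 84  ⇒  ω_c = 21/31
ω_c/ω_r = 21/31

21/31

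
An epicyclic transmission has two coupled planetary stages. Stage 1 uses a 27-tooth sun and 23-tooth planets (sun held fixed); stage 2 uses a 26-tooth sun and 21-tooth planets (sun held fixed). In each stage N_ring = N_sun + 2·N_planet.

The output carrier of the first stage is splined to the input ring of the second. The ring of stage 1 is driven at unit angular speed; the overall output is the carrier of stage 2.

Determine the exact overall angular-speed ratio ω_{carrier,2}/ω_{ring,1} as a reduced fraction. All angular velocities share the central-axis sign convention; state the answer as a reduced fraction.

Stage 1: N_ring = 27 + 2·23 = 73
Stage 1: 27(ω_s−ω_c) = −73(ω_r−ω_c),  ω_s=0, ω_r=1
Stage 1: 27(0−ω_c) = −73(1−ω_c)  ⇒  100ω_c = 73  ⇒  ω_c = 73/100
  ⇒ ω_c¹/ω_r¹ = 73/100
Stage 2: N_ring = 26 + 2·21 = 68
Stage 2: 26(ω_s−ω_c) = −68(ω_r−ω_c),  ω_s=0, ω_r=1
Stage 2: 26(0−ω_c) = −68(1−ω_c)  ⇒  94ω_c = 68  ⇒  ω_c = 34/47
  ⇒ ω_c²/ω_r² = 34/47
Coupling ω_r² = ω_c¹ ⇒ overall = 73/100 × 34/47 = 1241/2350

1241/2350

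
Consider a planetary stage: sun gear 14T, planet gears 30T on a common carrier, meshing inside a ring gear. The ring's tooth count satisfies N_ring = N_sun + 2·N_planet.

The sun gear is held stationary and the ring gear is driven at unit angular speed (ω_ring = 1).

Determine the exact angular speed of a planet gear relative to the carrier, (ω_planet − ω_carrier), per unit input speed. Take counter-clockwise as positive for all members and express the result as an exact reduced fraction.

N_ring = 14 + 2·30 = 74
14(ω_s−ω_c) = −74(ω_r−ω_c),  ω_s=0, ω_r=1
14(0−ω_c) = −74(1−ω_c)  ⇒  88ω_c = 74  ⇒  ω_c = 37/44
sun–planet: 14·(0−37/44) = −30·(ω_p−ω_c)  ⇒  ω_p−ω_c = −(14/30)·(-37/44) = 259/660

259/660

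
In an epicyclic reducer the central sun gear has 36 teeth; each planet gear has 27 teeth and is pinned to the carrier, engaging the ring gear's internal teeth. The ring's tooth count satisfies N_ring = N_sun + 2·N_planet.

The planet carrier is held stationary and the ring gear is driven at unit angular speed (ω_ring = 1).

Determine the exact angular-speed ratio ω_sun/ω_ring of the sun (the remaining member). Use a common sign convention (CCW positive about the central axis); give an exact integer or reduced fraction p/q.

-5/2

N_ring = 36 + 2·27 = 90
36(ω_s−ω_c) = −90(ω_r−ω_c),  ω_c=0, ω_r=1
ω_s = 0 − (90/36)(1−0) = -5/2
ω_s/ω_r = -5/2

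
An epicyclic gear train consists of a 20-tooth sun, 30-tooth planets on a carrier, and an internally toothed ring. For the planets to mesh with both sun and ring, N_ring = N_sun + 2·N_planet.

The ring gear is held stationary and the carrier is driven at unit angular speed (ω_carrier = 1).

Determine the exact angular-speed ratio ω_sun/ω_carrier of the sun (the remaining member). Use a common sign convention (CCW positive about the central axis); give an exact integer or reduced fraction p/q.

5

N_ring = 20 + 2·30 = 80
20(ω_s−ω_c) = −80(ω_r−ω_c),  ω_r=0, ω_c=1
ω_s = 1 − (80/20)(0−1) = 5
ω_s/ω_c = 5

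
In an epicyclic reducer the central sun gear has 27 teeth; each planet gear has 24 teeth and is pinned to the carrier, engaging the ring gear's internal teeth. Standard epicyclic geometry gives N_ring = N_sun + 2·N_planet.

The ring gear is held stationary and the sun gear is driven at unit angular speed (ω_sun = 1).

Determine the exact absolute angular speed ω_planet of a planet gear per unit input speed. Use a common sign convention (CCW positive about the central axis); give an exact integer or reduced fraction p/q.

-9/16

N_ring = 27 + 2·24 = 75
27(ω_s−ω_c) = −75(ω_r−ω_c),  ω_r=0, ω_s=1
27(1−ω_c) = −75(0−ω_c)  ⇒  102ω_c = 27  ⇒  ω_c = 9/34
sun–planet: 27·(1−9/34) = −24·(ω_p−ω_c)  ⇒  ω_p−ω_c = −(27/24)·(25/34) = -225/272
ω_p = 9/34 − 225/272 = -9/16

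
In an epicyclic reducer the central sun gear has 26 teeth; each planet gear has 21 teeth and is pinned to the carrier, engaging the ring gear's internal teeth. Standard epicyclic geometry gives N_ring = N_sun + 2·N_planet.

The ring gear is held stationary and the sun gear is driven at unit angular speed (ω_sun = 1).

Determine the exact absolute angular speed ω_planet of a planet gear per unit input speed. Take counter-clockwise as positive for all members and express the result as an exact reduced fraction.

N_ring = 26 + 2·21 = 68
26(ω_s−ω_c) = −68(ω_r−ω_c),  ω_r=0, ω_s=1
26(1−ω_c) = −68(0−ω_c)  ⇒  94ω_c = 26  ⇒  ω_c = 13/47
sun–planet: 26·(1−13/47) = −21·(ω_p−ω_c)  ⇒  ω_p−ω_c = −(26/21)·(34/47) = -884/987
ω_p = 13/47 − 884/987 = -13/21

-13/21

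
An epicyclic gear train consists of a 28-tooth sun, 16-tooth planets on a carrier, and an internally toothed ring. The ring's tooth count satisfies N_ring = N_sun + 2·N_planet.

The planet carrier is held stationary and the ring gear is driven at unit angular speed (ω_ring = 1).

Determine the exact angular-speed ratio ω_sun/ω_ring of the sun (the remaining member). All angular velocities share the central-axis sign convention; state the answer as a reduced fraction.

N_ring = 28 + 2·16 = 60
28(ω_s−ω_c) = −60(ω_r−ω_c),  ω_c=0, ω_r=1
ω_s = 0 − (60/28)(1−0) = -15/7
ω_s/ω_r = -15/7

-15/7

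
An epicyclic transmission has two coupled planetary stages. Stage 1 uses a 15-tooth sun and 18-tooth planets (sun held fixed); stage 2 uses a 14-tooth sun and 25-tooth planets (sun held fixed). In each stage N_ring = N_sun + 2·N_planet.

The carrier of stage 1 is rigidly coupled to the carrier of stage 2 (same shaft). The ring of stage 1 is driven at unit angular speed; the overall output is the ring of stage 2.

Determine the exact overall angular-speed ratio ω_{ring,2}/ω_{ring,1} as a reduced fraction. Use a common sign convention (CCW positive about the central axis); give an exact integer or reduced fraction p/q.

663/704

Stage 1: N_ring = 15 + 2·18 = 51
Stage 1: 15(ω_s−ω_c) = −51(ω_r−ω_c),  ω_s=0, ω_r=1
Stage 1: 15(0−ω_c) = −51(1−ω_c)  ⇒  66ω_c = 51  ⇒  ω_c = 17/22
  ⇒ ω_c¹/ω_r¹ = 17/22
Stage 2: N_ring = 14 + 2·25 = 64
Stage 2: 14(ω_s−ω_c) = −64(ω_r−ω_c),  ω_s=0, ω_c=1
Stage 2: ω_r = 1 − (14/64)(0−1) = 39/32
  ⇒ ω_r²/ω_c² = 39/32
Coupling ω_c² = ω_c¹ ⇒ overall = 17/22 × 39/32 = 663/704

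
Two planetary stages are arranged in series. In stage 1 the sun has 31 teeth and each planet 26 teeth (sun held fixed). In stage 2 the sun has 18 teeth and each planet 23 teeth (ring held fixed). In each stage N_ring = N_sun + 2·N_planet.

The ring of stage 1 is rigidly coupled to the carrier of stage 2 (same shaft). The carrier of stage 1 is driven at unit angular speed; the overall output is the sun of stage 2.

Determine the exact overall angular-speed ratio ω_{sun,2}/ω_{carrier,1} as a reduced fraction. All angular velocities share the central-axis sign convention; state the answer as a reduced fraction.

Stage 1: N_ring = 31 + 2·26 = 83
Stage 1: 31(ω_s−ω_c) = −83(ω_r−ω_c),  ω_s=0, ω_c=1
Stage 1: ω_r = 1 − (31/83)(0−1) = 114/83
  ⇒ ω_r¹/ω_c¹ = 114/83
Stage 2: N_ring = 18 + 2·23 = 64
Stage 2: 18(ω_s−ω_c) = −64(ω_r−ω_c),  ω_r=0, ω_c=1
Stage 2: ω_s = 1 − (64/18)(0−1) = 41/9
  ⇒ ω_s²/ω_c² = 41/9
Coupling ω_c² = ω_r¹ ⇒ overall = 114/83 × 41/9 = 1558/249

1558/249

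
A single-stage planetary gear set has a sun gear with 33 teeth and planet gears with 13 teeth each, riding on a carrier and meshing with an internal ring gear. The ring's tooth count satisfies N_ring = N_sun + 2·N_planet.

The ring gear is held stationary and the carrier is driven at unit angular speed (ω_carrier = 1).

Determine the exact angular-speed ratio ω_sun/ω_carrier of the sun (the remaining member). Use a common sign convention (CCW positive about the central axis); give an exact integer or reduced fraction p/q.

92/33

N_ring = 33 + 2·13 = 59
33(ω_s−ω_c) = −59(ω_r−ω_c),  ω_r=0, ω_c=1
ω_s = 1 − (59/33)(0−1) = 92/33
ω_s/ω_c = 92/33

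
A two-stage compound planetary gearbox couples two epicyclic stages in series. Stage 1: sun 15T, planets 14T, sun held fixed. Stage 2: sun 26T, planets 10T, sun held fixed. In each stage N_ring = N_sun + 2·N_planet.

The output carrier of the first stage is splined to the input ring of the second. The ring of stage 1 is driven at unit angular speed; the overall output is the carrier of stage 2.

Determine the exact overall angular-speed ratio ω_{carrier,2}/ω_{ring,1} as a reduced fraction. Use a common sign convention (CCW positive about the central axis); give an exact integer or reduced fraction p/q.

989/2088

Stage 1: N_ring = 15 + 2·14 = 43
Stage 1: 15(ω_s−ω_c) = −43(ω_r−ω_c),  ω_s=0, ω_r=1
Stage 1: 15(0−ω_c) = −43(1−ω_c)  ⇒  58ω_c = 43  ⇒  ω_c = 43/58
  ⇒ ω_c¹/ω_r¹ = 43/58
Stage 2: N_ring = 26 + 2·10 = 46
Stage 2: 26(ω_s−ω_c) = −46(ω_r−ω_c),  ω_s=0, ω_r=1
Stage 2: 26(0−ω_c) = −46(1−ω_c)  ⇒  72ω_c = 46  ⇒  ω_c = 23/36
  ⇒ ω_c²/ω_r² = 23/36
Coupling ω_r² = ω_c¹ ⇒ overall = 43/58 × 23/36 = 989/2088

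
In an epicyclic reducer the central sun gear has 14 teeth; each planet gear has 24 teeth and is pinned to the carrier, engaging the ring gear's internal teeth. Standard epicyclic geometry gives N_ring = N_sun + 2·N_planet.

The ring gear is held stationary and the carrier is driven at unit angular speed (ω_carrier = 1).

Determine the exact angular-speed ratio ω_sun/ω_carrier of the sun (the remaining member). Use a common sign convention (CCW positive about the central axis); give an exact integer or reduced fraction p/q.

38/7

N_ring = 14 + 2·24 = 62
14(ω_s−ω_c) = −62(ω_r−ω_c),  ω_r=0, ω_c=1
ω_s = 1 − (62/14)(0−1) = 38/7
ω_s/ω_c = 38/7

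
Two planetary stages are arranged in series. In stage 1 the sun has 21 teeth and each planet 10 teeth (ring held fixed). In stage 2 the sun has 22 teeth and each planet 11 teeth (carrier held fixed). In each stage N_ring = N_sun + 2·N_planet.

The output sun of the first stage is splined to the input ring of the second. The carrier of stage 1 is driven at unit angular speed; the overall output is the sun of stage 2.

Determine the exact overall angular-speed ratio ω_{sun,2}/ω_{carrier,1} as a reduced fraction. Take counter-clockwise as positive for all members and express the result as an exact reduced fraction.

Stage 1: N_ring = 21 + 2·10 = 41
Stage 1: 21(ω_s−ω_c) = −41(ω_r−ω_c),  ω_r=0, ω_c=1
Stage 1: ω_s = 1 − (41/21)(0−1) = 62/21
  ⇒ ω_s¹/ω_c¹ = 62/21
Stage 2: N_ring = 22 + 2·11 = 44
Stage 2: 22(ω_s−ω_c) = −44(ω_r−ω_c),  ω_c=0, ω_r=1
Stage 2: ω_s = 0 − (44/22)(1−0) = -2
  ⇒ ω_s²/ω_r² = -2
Coupling ω_r² = ω_s¹ ⇒ overall = 62/21 × -2 = -124/21

-124/21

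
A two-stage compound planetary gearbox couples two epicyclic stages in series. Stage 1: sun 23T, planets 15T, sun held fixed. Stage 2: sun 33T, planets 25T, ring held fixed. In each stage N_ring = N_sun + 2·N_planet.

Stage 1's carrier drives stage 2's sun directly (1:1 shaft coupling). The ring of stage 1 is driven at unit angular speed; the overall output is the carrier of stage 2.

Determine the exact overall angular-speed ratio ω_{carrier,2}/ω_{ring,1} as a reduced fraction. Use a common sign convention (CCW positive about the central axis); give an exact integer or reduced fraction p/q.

Stage 1: N_ring = 23 + 2·15 = 53
Stage 1: 23(ω_s−ω_c) = −53(ω_r−ω_c),  ω_s=0, ω_r=1
Stage 1: 23(0−ω_c) = −53(1−ω_c)  ⇒  76ω_c = 53  ⇒  ω_c = 53/76
  ⇒ ω_c¹/ω_r¹ = 53/76
Stage 2: N_ring = 33 + 2·25 = 83
Stage 2: 33(ω_s−ω_c) = −83(ω_r−ω_c),  ω_r=0, ω_s=1
Stage 2: 33(1−ω_c) = −83(0−ω_c)  ⇒  116ω_c = 33  ⇒  ω_c = 33/116
  ⇒ ω_c²/ω_s² = 33/116
Coupling ω_s² = ω_c¹ ⇒ overall = 53/76 × 33/116 = 1749/8816

1749/8816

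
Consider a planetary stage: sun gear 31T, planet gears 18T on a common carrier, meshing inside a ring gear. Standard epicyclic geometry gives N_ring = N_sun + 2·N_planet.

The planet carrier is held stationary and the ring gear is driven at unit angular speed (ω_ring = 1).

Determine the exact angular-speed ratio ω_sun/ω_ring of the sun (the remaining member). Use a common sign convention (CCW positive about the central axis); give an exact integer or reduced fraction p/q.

N_ring = 31 + 2·18 = 67
31(ω_s−ω_c) = −67(ω_r−ω_c),  ω_c=0, ω_r=1
ω_s = 0 − (67/31)(1−0) = -67/31
ω_s/ω_r = -67/31

-67/31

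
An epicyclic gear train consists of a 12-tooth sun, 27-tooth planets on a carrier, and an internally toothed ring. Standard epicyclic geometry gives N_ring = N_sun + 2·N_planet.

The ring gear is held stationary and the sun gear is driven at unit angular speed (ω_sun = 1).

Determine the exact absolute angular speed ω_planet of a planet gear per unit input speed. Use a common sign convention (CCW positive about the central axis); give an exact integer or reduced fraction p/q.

N_ring = 12 + 2·27 = 66
12(ω_s−ω_c) = −66(ω_r−ω_c),  ω_r=0, ω_s=1
12(1−ω_c) = −66(0−ω_c)  ⇒  78ω_c = 12  ⇒  ω_c = 2/13
sun–planet: 12·(1−2/13) = −27·(ω_p−ω_c)  ⇒  ω_p−ω_c = −(12/27)·(11/13) = -44/117
ω_p = 2/13 − 44/117 = -2/9

-2/9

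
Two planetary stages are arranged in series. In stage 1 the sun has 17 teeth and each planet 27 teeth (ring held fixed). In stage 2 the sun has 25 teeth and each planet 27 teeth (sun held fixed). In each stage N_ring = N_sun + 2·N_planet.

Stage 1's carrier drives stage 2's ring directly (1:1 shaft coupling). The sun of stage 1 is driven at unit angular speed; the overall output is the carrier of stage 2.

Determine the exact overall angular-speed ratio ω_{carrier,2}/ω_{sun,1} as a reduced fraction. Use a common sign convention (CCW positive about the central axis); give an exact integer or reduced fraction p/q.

Stage 1: N_ring = 17 + 2·27 = 71
Stage 1: 17(ω_s−ω_c) = −71(ω_r−ω_c),  ω_r=0, ω_s=1
Stage 1: 17(1−ω_c) = −71(0−ω_c)  ⇒  88ω_c = 17  ⇒  ω_c = 17/88
  ⇒ ω_c¹/ω_s¹ = 17/88
Stage 2: N_ring = 25 + 2·27 = 79
Stage 2: 25(ω_s−ω_c) = −79(ω_r−ω_c),  ω_s=0, ω_r=1
Stage 2: 25(0−ω_c) = −79(1−ω_c)  ⇒  104ω_c = 79  ⇒  ω_c = 79/104
  ⇒ ω_c²/ω_r² = 79/104
Coupling ω_r² = ω_c¹ ⇒ overall = 17/88 × 79/104 = 1343/9152

1343/9152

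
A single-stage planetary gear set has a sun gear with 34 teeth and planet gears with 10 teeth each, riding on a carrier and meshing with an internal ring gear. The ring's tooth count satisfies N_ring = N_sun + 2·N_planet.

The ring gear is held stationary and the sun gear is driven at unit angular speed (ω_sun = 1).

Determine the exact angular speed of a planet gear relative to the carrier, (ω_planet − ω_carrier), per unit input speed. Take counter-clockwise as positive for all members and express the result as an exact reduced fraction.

-459/220

N_ring = 34 + 2·10 = 54
34(ω_s−ω_c) = −54(ω_r−ω_c),  ω_r=0, ω_s=1
34(1−ω_c) = −54(0−ω_c)  ⇒  88ω_c = 34  ⇒  ω_c = 17/44
sun–planet: 34·(1−17/44) = −10·(ω_p−ω_c)  ⇒  ω_p−ω_c = −(34/10)·(27/44) = -459/220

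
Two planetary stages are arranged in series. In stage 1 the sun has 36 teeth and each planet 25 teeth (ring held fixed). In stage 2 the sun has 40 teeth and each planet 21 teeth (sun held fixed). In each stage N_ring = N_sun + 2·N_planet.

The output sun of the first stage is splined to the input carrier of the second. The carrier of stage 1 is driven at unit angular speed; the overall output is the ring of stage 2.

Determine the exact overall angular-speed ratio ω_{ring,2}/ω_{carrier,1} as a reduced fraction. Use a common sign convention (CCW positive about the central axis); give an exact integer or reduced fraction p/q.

3721/738

Stage 1: N_ring = 36 + 2·25 = 86
Stage 1: 36(ω_s−ω_c) = −86(ω_r−ω_c),  ω_r=0, ω_c=1
Stage 1: ω_s = 1 − (86/36)(0−1) = 61/18
  ⇒ ω_s¹/ω_c¹ = 61/18
Stage 2: N_ring = 40 + 2·21 = 82
Stage 2: 40(ω_s−ω_c) = −82(ω_r−ω_c),  ω_s=0, ω_c=1
Stage 2: ω_r = 1 − (40/82)(0−1) = 61/41
  ⇒ ω_r²/ω_c² = 61/41
Coupling ω_c² = ω_s¹ ⇒ overall = 61/18 × 61/41 = 3721/738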